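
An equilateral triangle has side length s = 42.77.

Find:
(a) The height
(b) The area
(a) The height splits the triangle into two 30-60-90 halves: h = s·√3/2 = 42.77·1.73205/2 ≈ 74.0798/2 ≈ 37.0399
(b) Area = (√3/4)·s² = (√3/4)·42.77² = (√3/4)·1829.2729 ≈ 0.433013·1829.2729 ≈ 792.098

Height = 37.04, Area = 792.1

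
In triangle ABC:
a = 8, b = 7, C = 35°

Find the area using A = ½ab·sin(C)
A = ½·a·b·sin(C) = ½·8·7·sin(35°)
sin(35°) ≈ 0.573576
A ≈ ½·56·0.573576 = 28·0.573576 ≈ 16.0601

Area = 16.06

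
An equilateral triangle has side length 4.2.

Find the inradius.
r = Area/s with s the semi-perimeter.
Area = (√3/4)·4.2² = (√3/4)·17.64 ≈ 0.433013·17.64 ≈ 7.63834
s = 3·4.2/2 = 6.3
r ≈ 7.63834/6.3 ≈ 1.21244
(Equivalently r = side/(2√3) = 4.2/3.4641 ≈ 1.21244.)

r = 1.212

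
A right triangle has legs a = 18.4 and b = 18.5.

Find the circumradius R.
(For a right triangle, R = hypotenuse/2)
Hypotenuse c = √(a² + b²) = √(338.56 + 342.25) = √680.81 ≈ 26.0923
R = c/2 ≈ 26.0923/2 ≈ 13.0462

R = 13.05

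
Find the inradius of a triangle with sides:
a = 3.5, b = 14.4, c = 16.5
r = Area/s where s is the semi-perimeter.
s = (3.5 + 14.4 + 16.5)/2 = 34.4/2 = 17.2
Area = √(s(s−a)(s−b)(s−c)) = √(17.2·13.7·2.8·0.7) ≈ √461.854 ≈ 21.4908
r ≈ 21.4908/17.2 ≈ 1.24947

r = 1.249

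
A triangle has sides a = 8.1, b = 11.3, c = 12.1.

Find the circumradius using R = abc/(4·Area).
First find the area with Heron's formula.
s = (8.1 + 11.3 + 12.1)/2 = 15.75
Area = √(s(s−a)(s−b)(s−c)) = √(15.75·7.65·4.45·3.65) ≈ √1957.02 ≈ 44.2382
abc = 8.1·11.3·12.1 = 1107.513
R = abc/(4·Area) ≈ 1107.513/(4·44.2382) = 1107.513/176.953 ≈ 6.2588

R = 6.259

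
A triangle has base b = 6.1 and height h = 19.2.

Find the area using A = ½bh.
A = ½·b·h = ½·6.1·19.2 = ½·117.12 = 58.56

Area = 58.56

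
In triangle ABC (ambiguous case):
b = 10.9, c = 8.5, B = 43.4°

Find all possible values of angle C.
b/sin(B) = c/sin(C)  ⇒  sin(C) = c·sin(B)/b = 8.5·sin(43.4°)/10.9
sin(43.4°) ≈ 0.687088
sin(C) ≈ 8.5·0.687088/10.9 ≈ 5.84024/10.9 ≈ 0.535802
Candidate 1: C₁ = arcsin(0.535802) ≈ 32.3983°  →  A = 180° − 43.4° − 32.3983° ≈ 104.202° > 0, valid
Candidate 2: C₂ = 180° − C₁ ≈ 147.602°  →  A = 180° − 43.4° − 147.602° ≈ -11.0017° ≤ 0, not a valid triangle

C = 32.4° (one solution)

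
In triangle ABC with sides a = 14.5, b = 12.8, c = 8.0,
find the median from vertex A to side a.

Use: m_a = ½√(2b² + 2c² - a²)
m_a = ½√(2·12.8² + 2·8.0² − 14.5²) = ½√(2·163.84 + 2·64 − 210.25) = ½√(327.68 + 128 − 210.25) = ½√245.43
√245.43 ≈ 15.6662, so m_a ≈ 7.8331

m_a = 7.833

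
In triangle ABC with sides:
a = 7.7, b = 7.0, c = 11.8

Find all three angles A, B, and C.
Law of cosines for each angle (a² = 59.29, b² = 49, c² = 139.24):
cos(A) = (b² + c² − a²)/(2bc) = (49 + 139.24 − 59.29)/(2·7.0·11.8) = 128.95/165.2 ≈ 0.780569  ⇒  A ≈ 38.6873°
cos(B) = (a² + c² − b²)/(2ac) = (59.29 + 139.24 − 49)/(2·7.7·11.8) = 149.53/181.72 ≈ 0.822859  ⇒  B ≈ 34.6279°
cos(C) = (a² + b² − c²)/(2ab) = (59.29 + 49 − 139.24)/(2·7.7·7.0) = -30.95/107.8 ≈ -0.287106  ⇒  C ≈ 106.685°
Check: A + B + C ≈ 180°

A = 38.69°, B = 34.63°, C = 106.7°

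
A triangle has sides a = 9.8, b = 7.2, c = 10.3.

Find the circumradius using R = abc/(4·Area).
First find the area with Heron's formula.
s = (9.8 + 7.2 + 10.3)/2 = 13.65
Area = √(s(s−a)(s−b)(s−c)) = √(13.65·3.85·6.45·3.35) ≈ √1135.53 ≈ 33.6976
abc = 9.8·7.2·10.3 = 726.768
R = abc/(4·Area) ≈ 726.768/(4·33.6976) = 726.768/134.79 ≈ 5.39184

R = 5.392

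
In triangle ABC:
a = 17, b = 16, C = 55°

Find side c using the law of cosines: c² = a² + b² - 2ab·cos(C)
c² = 17² + 16² − 2·17·16·cos(55°)
cos(55°) ≈ 0.573576
c² ≈ 289 + 256 − 544·(0.573576) ≈ 545 − 312.026 ≈ 232.974
c ≈ √232.974 ≈ 15.2635

c = 15.26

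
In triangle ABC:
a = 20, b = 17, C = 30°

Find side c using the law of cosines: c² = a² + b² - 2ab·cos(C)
c² = 20² + 17² − 2·20·17·cos(30°)
cos(30°) ≈ 0.866025
c² ≈ 400 + 289 − 680·(0.866025) ≈ 689 − 588.897 ≈ 100.103
c ≈ √100.103 ≈ 10.0051

c = 10.01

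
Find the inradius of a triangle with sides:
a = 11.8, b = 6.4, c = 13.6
r = Area/s where s is the semi-perimeter.
s = (11.8 + 6.4 + 13.6)/2 = 31.8/2 = 15.9
Area = √(s(s−a)(s−b)(s−c)) = √(15.9·4.1·9.5·2.3) ≈ √1424.4 ≈ 37.7412
r ≈ 37.7412/15.9 ≈ 2.37366

r = 2.374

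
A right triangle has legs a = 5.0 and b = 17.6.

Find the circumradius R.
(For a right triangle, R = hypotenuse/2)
Hypotenuse c = √(a² + b²) = √(25 + 309.76) = √334.76 ≈ 18.2964
R = c/2 ≈ 18.2964/2 ≈ 9.14822

R = 9.148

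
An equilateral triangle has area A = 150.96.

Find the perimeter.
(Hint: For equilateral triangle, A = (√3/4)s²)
A = (√3/4)s²  ⇒  s² = 4A/√3 = 4·150.96/√3 = 603.84/1.73205 ≈ 348.627
s ≈ √348.627 ≈ 18.6716
Perimeter = 3s ≈ 3·18.6716 ≈ 56.0147

Perimeter = 56.01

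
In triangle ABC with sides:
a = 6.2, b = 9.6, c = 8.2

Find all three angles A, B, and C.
Law of cosines for each angle (a² = 38.44, b² = 92.16, c² = 67.24):
cos(A) = (b² + c² − a²)/(2bc) = (92.16 + 67.24 − 38.44)/(2·9.6·8.2) = 120.96/157.44 ≈ 0.768293  ⇒  A ≈ 39.7992°
cos(B) = (a² + c² − b²)/(2ac) = (38.44 + 67.24 − 92.16)/(2·6.2·8.2) = 13.52/101.68 ≈ 0.132966  ⇒  B ≈ 82.359°
cos(C) = (a² + b² − c²)/(2ab) = (38.44 + 92.16 − 67.24)/(2·6.2·9.6) = 63.36/119.04 ≈ 0.532258  ⇒  C ≈ 57.8418°
Check: A + B + C ≈ 180°

A = 39.8°, B = 82.36°, C = 57.84°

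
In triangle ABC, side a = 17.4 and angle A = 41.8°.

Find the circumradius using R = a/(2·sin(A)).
R = a/(2·sin(A)) = 17.4/(2·sin(41.8°))
sin(41.8°) ≈ 0.666532
R ≈ 17.4/(2·0.666532) = 17.4/1.33306 ≈ 13.0526

R = 13.05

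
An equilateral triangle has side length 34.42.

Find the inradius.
r = Area/s with s the semi-perimeter.
Area = (√3/4)·34.42² = (√3/4)·1184.7364 ≈ 0.433013·1184.7364 ≈ 513.006
s = 3·34.42/2 = 51.63
r ≈ 513.006/51.63 ≈ 9.9362
(Equivalently r = side/(2√3) = 34.42/3.4641 ≈ 9.9362.)

r = 9.936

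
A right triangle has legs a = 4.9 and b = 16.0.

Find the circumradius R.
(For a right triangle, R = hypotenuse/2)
Hypotenuse c = √(a² + b²) = √(24.01 + 256) = √280.01 ≈ 16.7335
R = c/2 ≈ 16.7335/2 ≈ 8.36675

R = 8.367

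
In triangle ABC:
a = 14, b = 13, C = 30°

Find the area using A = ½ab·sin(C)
A = ½·a·b·sin(C) = ½·14·13·sin(30°)
sin(30°) ≈ 0.5
A ≈ ½·182·0.5 = 91·0.5 ≈ 45.5

Area = 45.5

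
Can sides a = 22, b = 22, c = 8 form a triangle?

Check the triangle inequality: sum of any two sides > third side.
a + b vs c: 22 + 22 = 44 > 8  ✓
a + c vs b: 22 + 8 = 30 > 22  ✓
b + c vs a: 22 + 8 = 30 > 22  ✓

Yes, triangle inequality satisfied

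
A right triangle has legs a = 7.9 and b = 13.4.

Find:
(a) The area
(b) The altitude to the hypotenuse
(a) The legs are perpendicular, so Area = ½·a·b = ½·7.9·13.4 = ½·105.86 = 52.93
(b) Hypotenuse c = √(a² + b²) = √(62.41 + 179.56) = √241.97 ≈ 15.5554
    Area = ½·c·h_c  ⇒  h_c = 2·Area/c = 105.86/15.5554 ≈ 6.80536

Area = 52.93, h_c = 6.805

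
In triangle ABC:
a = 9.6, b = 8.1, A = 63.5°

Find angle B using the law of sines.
a/sin(A) = b/sin(B)  ⇒  sin(B) = b·sin(A)/a = 8.1·sin(63.5°)/9.6
sin(63.5°) ≈ 0.894934
sin(B) ≈ 8.1·0.894934/9.6 ≈ 7.24897/9.6 ≈ 0.755101
B = arcsin(0.755101) ≈ 49.0342°
(Since b ≤ a we need B ≤ A, so the obtuse alternative 180° − 49.0342° ≈ 130.966° is rejected.)

B = 49.03°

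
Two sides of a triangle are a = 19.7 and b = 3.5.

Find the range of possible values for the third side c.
Triangle inequality: |a − b| < c < a + b
|a − b| = |19.7 − 3.5| = 16.2
a + b = 19.7 + 3.5 = 23.2

16.2 < c < 23.2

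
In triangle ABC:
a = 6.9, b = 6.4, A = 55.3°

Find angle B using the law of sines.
a/sin(A) = b/sin(B)  ⇒  sin(B) = b·sin(A)/a = 6.4·sin(55.3°)/6.9
sin(55.3°) ≈ 0.822144
sin(B) ≈ 6.4·0.822144/6.9 ≈ 5.26172/6.9 ≈ 0.762568
B = arcsin(0.762568) ≈ 49.6911°
(Since b ≤ a we need B ≤ A, so the obtuse alternative 180° − 49.6911° ≈ 130.309° is rejected.)

B = 49.69°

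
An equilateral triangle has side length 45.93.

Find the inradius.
r = Area/s with s the semi-perimeter.
Area = (√3/4)·45.93² = (√3/4)·2109.5649 ≈ 0.433013·2109.5649 ≈ 913.468
s = 3·45.93/2 = 68.895
r ≈ 913.468/68.895 ≈ 13.2588
(Equivalently r = side/(2√3) = 45.93/3.4641 ≈ 13.2588.)

r = 13.26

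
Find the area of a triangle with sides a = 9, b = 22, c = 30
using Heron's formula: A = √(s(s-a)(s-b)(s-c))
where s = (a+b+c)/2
s = (9 + 22 + 30)/2 = 61/2 = 30.5
s − a = 21.5, s − b = 8.5, s − c = 0.5
s(s−a)(s−b)(s−c) = 30.5·21.5·8.5·0.5 = 2786.9375
Area = √2786.9375 ≈ 52.7915

s = 30.5, Area = 52.79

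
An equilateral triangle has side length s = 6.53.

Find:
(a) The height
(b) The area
(a) The height splits the triangle into two 30-60-90 halves: h = s·√3/2 = 6.53·1.73205/2 ≈ 11.3103/2 ≈ 5.65515
(b) Area = (√3/4)·s² = (√3/4)·6.53² = (√3/4)·42.6409 ≈ 0.433013·42.6409 ≈ 18.4641

Height = 5.655, Area = 18.46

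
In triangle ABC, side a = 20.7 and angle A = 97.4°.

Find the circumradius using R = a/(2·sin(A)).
R = a/(2·sin(A)) = 20.7/(2·sin(97.4°))
sin(97.4°) ≈ 0.991671
R ≈ 20.7/(2·0.991671) = 20.7/1.98334 ≈ 10.4369

R = 10.44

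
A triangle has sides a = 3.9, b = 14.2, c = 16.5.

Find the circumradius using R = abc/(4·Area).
First find the area with Heron's formula.
s = (3.9 + 14.2 + 16.5)/2 = 17.3
Area = √(s(s−a)(s−b)(s−c)) = √(17.3·13.4·3.1·0.8) ≈ √574.914 ≈ 23.9774
abc = 3.9·14.2·16.5 = 913.77
R = abc/(4·Area) ≈ 913.77/(4·23.9774) = 913.77/95.9094 ≈ 9.52743

R = 9.527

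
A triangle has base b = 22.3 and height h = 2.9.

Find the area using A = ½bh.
A = ½·b·h = ½·22.3·2.9 = ½·64.67 = 32.335

Area = 32.335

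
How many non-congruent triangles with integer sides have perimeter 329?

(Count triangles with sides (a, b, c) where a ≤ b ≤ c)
Let a ≤ b ≤ c with a + b + c = 329. The only binding inequality is a + b > c, i.e. 329 − c > c, so c < 329/2; and c ≥ 329/3 since c is the largest side.
So 110 ≤ c ≤ 164. For each c, b runs from ⌈(329 − c)/2⌉ up to c (then a = 329 − b − c satisfies 1 ≤ a ≤ b automatically), giving c − ⌈(329 − c)/2⌉ + 1 choices.
Summing over c: 1 + 3 + 4 + 6 + … + 81 + 82  (55 terms, c = 110, …, 164) = 2296
Check (closed form: nearest integer to p²/48 for even p, (p+3)²/48 for odd p): (329+3)²/48 = 332²/48 = 110224/48 ≈ 2296.33 → 2296

2296 triangles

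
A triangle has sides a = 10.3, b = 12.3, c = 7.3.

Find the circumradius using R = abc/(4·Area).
First find the area with Heron's formula.
s = (10.3 + 12.3 + 7.3)/2 = 14.95
Area = √(s(s−a)(s−b)(s−c)) = √(14.95·4.65·2.65·7.65) ≈ √1409.29 ≈ 37.5406
abc = 10.3·12.3·7.3 = 924.837
R = abc/(4·Area) ≈ 924.837/(4·37.5406) = 924.837/150.162 ≈ 6.15892

R = 6.159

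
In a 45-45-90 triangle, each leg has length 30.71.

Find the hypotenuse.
In a 45-45-90 triangle the sides are in ratio 1 : 1 : √2, so hypotenuse = leg·√2.
Hypotenuse = 30.71·√2 ≈ 30.71·1.41421 ≈ 43.4305

Hypotenuse = 30.71√2 = 43.43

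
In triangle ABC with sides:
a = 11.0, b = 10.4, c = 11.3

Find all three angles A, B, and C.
Law of cosines for each angle (a² = 121, b² = 108.16, c² = 127.69):
cos(A) = (b² + c² − a²)/(2bc) = (108.16 + 127.69 − 121)/(2·10.4·11.3) = 114.85/235.04 ≈ 0.48864  ⇒  A ≈ 60.7488°
cos(B) = (a² + c² − b²)/(2ac) = (121 + 127.69 − 108.16)/(2·11.0·11.3) = 140.53/248.6 ≈ 0.565286  ⇒  B ≈ 55.5779°
cos(C) = (a² + b² − c²)/(2ab) = (121 + 108.16 − 127.69)/(2·11.0·10.4) = 101.47/228.8 ≈ 0.443488  ⇒  C ≈ 63.6734°
Check: A + B + C ≈ 180°

A = 60.75°, B = 55.58°, C = 63.67°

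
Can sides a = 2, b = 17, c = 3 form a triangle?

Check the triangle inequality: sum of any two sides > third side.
a + b vs c: 2 + 17 = 19 > 3  ✓
a + c vs b: 2 + 3 = 5 ≤ 17  ✗
b + c vs a: 17 + 3 = 20 > 2  ✓

No: 2 + 3 = 5 is not > 17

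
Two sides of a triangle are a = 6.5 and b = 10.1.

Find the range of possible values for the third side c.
Triangle inequality: |a − b| < c < a + b
|a − b| = |6.5 − 10.1| = 3.6
a + b = 6.5 + 10.1 = 16.6

3.6 < c < 16.6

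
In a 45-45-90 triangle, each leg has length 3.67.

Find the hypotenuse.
In a 45-45-90 triangle the sides are in ratio 1 : 1 : √2, so hypotenuse = leg·√2.
Hypotenuse = 3.67·√2 ≈ 3.67·1.41421 ≈ 5.19016

Hypotenuse = 3.67√2 = 5.19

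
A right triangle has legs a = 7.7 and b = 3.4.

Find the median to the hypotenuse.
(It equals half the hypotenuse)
Hypotenuse c = √(a² + b²) = √(59.29 + 11.56) = √70.85 ≈ 8.41724
Median to hypotenuse = c/2 ≈ 8.41724/2 ≈ 4.20862

Median = 4.209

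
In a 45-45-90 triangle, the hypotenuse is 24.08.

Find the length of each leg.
In a 45-45-90 triangle hypotenuse = leg·√2, so leg = hypotenuse/√2.
Leg = 24.08/√2 ≈ 24.08/1.41421 ≈ 17.0271

Each leg = 17.03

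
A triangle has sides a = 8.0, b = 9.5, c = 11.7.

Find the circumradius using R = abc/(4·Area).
First find the area with Heron's formula.
s = (8.0 + 9.5 + 11.7)/2 = 14.6
Area = √(s(s−a)(s−b)(s−c)) = √(14.6·6.6·5.1·2.9) ≈ √1425.16 ≈ 37.7513
abc = 8.0·9.5·11.7 = 889.2
R = abc/(4·Area) ≈ 889.2/(4·37.7513) = 889.2/151.005 ≈ 5.88853

R = 5.889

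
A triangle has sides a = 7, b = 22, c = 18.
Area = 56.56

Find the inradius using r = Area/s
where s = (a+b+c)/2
s = (7 + 22 + 18)/2 = 47/2 = 23.5
r = Area/s = 56.56/23.5 ≈ 2.40681

r = 2.407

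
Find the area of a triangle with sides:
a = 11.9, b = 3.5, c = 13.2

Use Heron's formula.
s = (11.9 + 3.5 + 13.2)/2 = 28.6/2 = 14.3
s − a = 2.4, s − b = 10.8, s − c = 1.1
s(s−a)(s−b)(s−c) = 14.3·2.4·10.8·1.1 ≈ 407.722
Area = √407.722 ≈ 20.1921

Area = 20.19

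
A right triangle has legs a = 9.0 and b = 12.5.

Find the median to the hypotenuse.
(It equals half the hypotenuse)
Hypotenuse c = √(a² + b²) = √(81 + 156.25) = √237.25 ≈ 15.4029
Median to hypotenuse = c/2 ≈ 15.4029/2 ≈ 7.70146

Median = 7.701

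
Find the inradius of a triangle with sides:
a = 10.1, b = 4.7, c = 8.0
r = Area/s where s is the semi-perimeter.
s = (10.1 + 4.7 + 8.0)/2 = 22.8/2 = 11.4
Area = √(s(s−a)(s−b)(s−c)) = √(11.4·1.3·6.7·3.4) ≈ √337.6 ≈ 18.3739
r ≈ 18.3739/11.4 ≈ 1.61174

r = 1.612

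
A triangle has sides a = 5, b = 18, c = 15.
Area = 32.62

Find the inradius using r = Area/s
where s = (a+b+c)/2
s = (5 + 18 + 15)/2 = 38/2 = 19
r = Area/s = 32.62/19 ≈ 1.71684

r = 1.717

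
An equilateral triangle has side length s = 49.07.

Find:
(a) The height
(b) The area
(a) The height splits the triangle into two 30-60-90 halves: h = s·√3/2 = 49.07·1.73205/2 ≈ 84.9917/2 ≈ 42.4959
(b) Area = (√3/4)·s² = (√3/4)·49.07² = (√3/4)·2407.8649 ≈ 0.433013·2407.8649 ≈ 1042.64

Height = 42.5, Area = 1043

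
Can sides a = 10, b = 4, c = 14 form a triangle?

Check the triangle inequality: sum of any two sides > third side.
a + b vs c: 10 + 4 = 14 ≤ 14  ✗
a + c vs b: 10 + 14 = 24 > 4  ✓
b + c vs a: 4 + 14 = 18 > 10  ✓

No: 10 + 4 = 14 is not > 14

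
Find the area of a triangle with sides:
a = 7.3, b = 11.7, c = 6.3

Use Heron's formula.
s = (7.3 + 11.7 + 6.3)/2 = 25.3/2 = 12.65
s − a = 5.35, s − b = 0.95, s − c = 6.35
s(s−a)(s−b)(s−c) = 12.65·5.35·0.95·6.35 ≈ 408.265
Area = √408.265 ≈ 20.2056

Area = 20.21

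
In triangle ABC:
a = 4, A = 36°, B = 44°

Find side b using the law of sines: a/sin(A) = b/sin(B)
a/sin(A) = b/sin(B)  ⇒  b = a·sin(B)/sin(A) = 4·sin(44°)/sin(36°)
sin(44°) ≈ 0.694658, sin(36°) ≈ 0.587785
b ≈ 4·0.694658/0.587785 ≈ 2.77863/0.587785 ≈ 4.72729

b = 4.727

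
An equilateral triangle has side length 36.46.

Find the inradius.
r = Area/s with s the semi-perimeter.
Area = (√3/4)·36.46² = (√3/4)·1329.3316 ≈ 0.433013·1329.3316 ≈ 575.617
s = 3·36.46/2 = 54.69
r ≈ 575.617/54.69 ≈ 10.5251
(Equivalently r = side/(2√3) = 36.46/3.4641 ≈ 10.5251.)

r = 10.53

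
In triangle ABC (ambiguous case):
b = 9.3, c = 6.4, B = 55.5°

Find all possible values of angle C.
b/sin(B) = c/sin(C)  ⇒  sin(C) = c·sin(B)/b = 6.4·sin(55.5°)/9.3
sin(55.5°) ≈ 0.824126
sin(C) ≈ 6.4·0.824126/9.3 ≈ 5.27441/9.3 ≈ 0.567141
Candidate 1: C₁ = arcsin(0.567141) ≈ 34.5511°  →  A = 180° − 55.5° − 34.5511° ≈ 89.9489° > 0, valid
Candidate 2: C₂ = 180° − C₁ ≈ 145.449°  →  A = 180° − 55.5° − 145.449° ≈ -20.9489° ≤ 0, not a valid triangle

C = 34.55° (one solution)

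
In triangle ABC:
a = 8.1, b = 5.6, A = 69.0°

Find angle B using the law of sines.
a/sin(A) = b/sin(B)  ⇒  sin(B) = b·sin(A)/a = 5.6·sin(69.0°)/8.1
sin(69.0°) ≈ 0.93358
sin(B) ≈ 5.6·0.93358/8.1 ≈ 5.22805/8.1 ≈ 0.645438
B = arcsin(0.645438) ≈ 40.1985°
(Since b ≤ a we need B ≤ A, so the obtuse alternative 180° − 40.1985° ≈ 139.801° is rejected.)

B = 40.2°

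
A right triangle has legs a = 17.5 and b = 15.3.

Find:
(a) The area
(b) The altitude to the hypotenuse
(a) The legs are perpendicular, so Area = ½·a·b = ½·17.5·15.3 = ½·267.75 = 133.875
(b) Hypotenuse c = √(a² + b²) = √(306.25 + 234.09) = √540.34 ≈ 23.2452
    Area = ½·c·h_c  ⇒  h_c = 2·Area/c = 267.75/23.2452 ≈ 11.5185

Area = 133.875, h_c = 11.52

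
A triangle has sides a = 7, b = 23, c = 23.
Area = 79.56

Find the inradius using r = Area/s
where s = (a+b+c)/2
s = (7 + 23 + 23)/2 = 53/2 = 26.5
r = Area/s = 79.56/26.5 ≈ 3.00226

r = 3.002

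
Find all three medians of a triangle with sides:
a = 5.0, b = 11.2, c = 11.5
Median formula: m_a = ½√(2b² + 2c² − a²) (and cyclically). a² = 25, b² = 125.44, c² = 132.25.
m_a = ½√(2·125.44 + 2·132.25 − 25) = ½√490.38 ≈ ½·22.1445 ≈ 11.0723
m_b = ½√(2·25 + 2·132.25 − 125.44) = ½√189.06 ≈ ½·13.7499 ≈ 6.87495
m_c = ½√(2·25 + 2·125.44 − 132.25) = ½√168.63 ≈ ½·12.9858 ≈ 6.49288

m_a = 11.07, m_b = 6.875, m_c = 6.493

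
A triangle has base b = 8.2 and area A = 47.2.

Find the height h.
A = ½·b·h  ⇒  h = 2A/b = 2·47.2/8.2 = 94.4/8.2 ≈ 11.5122

h = 11.51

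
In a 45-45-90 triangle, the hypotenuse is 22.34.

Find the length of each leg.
In a 45-45-90 triangle hypotenuse = leg·√2, so leg = hypotenuse/√2.
Leg = 22.34/√2 ≈ 22.34/1.41421 ≈ 15.7968

Each leg = 15.8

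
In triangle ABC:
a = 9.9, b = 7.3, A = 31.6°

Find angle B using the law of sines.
a/sin(A) = b/sin(B)  ⇒  sin(B) = b·sin(A)/a = 7.3·sin(31.6°)/9.9
sin(31.6°) ≈ 0.523986
sin(B) ≈ 7.3·0.523986/9.9 ≈ 3.8251/9.9 ≈ 0.386373
B = arcsin(0.386373) ≈ 22.729°
(Since b ≤ a we need B ≤ A, so the obtuse alternative 180° − 22.729° ≈ 157.271° is rejected.)

B = 22.73°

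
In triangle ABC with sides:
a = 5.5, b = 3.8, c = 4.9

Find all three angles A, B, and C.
Law of cosines for each angle (a² = 30.25, b² = 14.44, c² = 24.01):
cos(A) = (b² + c² − a²)/(2bc) = (14.44 + 24.01 − 30.25)/(2·3.8·4.9) = 8.2/37.24 ≈ 0.220193  ⇒  A ≈ 77.2796°
cos(B) = (a² + c² − b²)/(2ac) = (30.25 + 24.01 − 14.44)/(2·5.5·4.9) = 39.82/53.9 ≈ 0.738776  ⇒  B ≈ 42.3728°
cos(C) = (a² + b² − c²)/(2ab) = (30.25 + 14.44 − 24.01)/(2·5.5·3.8) = 20.68/41.8 ≈ 0.494737  ⇒  C ≈ 60.3476°
Check: A + B + C ≈ 180°

A = 77.28°, B = 42.37°, C = 60.35°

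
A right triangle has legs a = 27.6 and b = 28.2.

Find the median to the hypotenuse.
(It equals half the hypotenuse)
Hypotenuse c = √(a² + b²) = √(761.76 + 795.24) = √1557 ≈ 39.4588
Median to hypotenuse = c/2 ≈ 39.4588/2 ≈ 19.7294

Median = 19.73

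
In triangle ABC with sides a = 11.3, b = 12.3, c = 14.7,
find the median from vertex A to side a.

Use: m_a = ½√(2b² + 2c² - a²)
m_a = ½√(2·12.3² + 2·14.7² − 11.3²) = ½√(2·151.29 + 2·216.09 − 127.69) = ½√(302.58 + 432.18 − 127.69) = ½√607.07
√607.07 ≈ 24.6388, so m_a ≈ 12.3194

m_a = 12.32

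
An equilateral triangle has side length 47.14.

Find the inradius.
r = Area/s with s the semi-perimeter.
Area = (√3/4)·47.14² = (√3/4)·2222.1796 ≈ 0.433013·2222.1796 ≈ 962.232
s = 3·47.14/2 = 70.71
r ≈ 962.232/70.71 ≈ 13.6081
(Equivalently r = side/(2√3) = 47.14/3.4641 ≈ 13.6081.)

r = 13.61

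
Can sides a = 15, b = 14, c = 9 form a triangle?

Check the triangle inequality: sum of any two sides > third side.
a + b vs c: 15 + 14 = 29 > 9  ✓
a + c vs b: 15 + 9 = 24 > 14  ✓
b + c vs a: 14 + 9 = 23 > 15  ✓

Yes, triangle inequality satisfied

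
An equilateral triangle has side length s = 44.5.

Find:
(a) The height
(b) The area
(a) The height splits the triangle into two 30-60-90 halves: h = s·√3/2 = 44.5·1.73205/2 ≈ 77.0763/2 ≈ 38.5381
(b) Area = (√3/4)·s² = (√3/4)·44.5² = (√3/4)·1980.25 ≈ 0.433013·1980.25 ≈ 857.473

Height = 38.54, Area = 857.5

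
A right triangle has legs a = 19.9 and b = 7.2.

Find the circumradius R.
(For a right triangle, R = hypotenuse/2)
Hypotenuse c = √(a² + b²) = √(396.01 + 51.84) = √447.85 ≈ 21.1625
R = c/2 ≈ 21.1625/2 ≈ 10.5812

R = 10.58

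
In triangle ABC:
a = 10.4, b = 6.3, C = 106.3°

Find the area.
Two sides and the included angle (SAS): A = ½·a·b·sin(C) = ½·10.4·6.3·sin(106.3°)
sin(106.3°) ≈ 0.959805
A ≈ ½·65.52·0.959805 = 32.76·0.959805 ≈ 31.4432

Area = 31.44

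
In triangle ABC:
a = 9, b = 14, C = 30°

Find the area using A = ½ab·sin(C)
A = ½·a·b·sin(C) = ½·9·14·sin(30°)
sin(30°) ≈ 0.5
A ≈ ½·126·0.5 = 63·0.5 ≈ 31.5

Area = 31.5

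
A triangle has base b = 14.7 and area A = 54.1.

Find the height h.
A = ½·b·h  ⇒  h = 2A/b = 2·54.1/14.7 = 108.2/14.7 ≈ 7.36054

h = 7.361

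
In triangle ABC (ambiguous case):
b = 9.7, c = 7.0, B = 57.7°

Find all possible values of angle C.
b/sin(B) = c/sin(C)  ⇒  sin(C) = c·sin(B)/b = 7.0·sin(57.7°)/9.7
sin(57.7°) ≈ 0.845262
sin(C) ≈ 7.0·0.845262/9.7 ≈ 5.91683/9.7 ≈ 0.609983
Candidate 1: C₁ = arcsin(0.609983) ≈ 37.5883°  →  A = 180° − 57.7° − 37.5883° ≈ 84.7117° > 0, valid
Candidate 2: C₂ = 180° − C₁ ≈ 142.412°  →  A = 180° − 57.7° − 142.412° ≈ -20.1117° ≤ 0, not a valid triangle

C = 37.59° (one solution)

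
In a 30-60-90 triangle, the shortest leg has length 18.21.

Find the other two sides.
In a 30-60-90 triangle the sides are in ratio 1 : √3 : 2 (short leg : long leg : hypotenuse).
Long leg = 18.21·√3 ≈ 18.21·1.73205 ≈ 31.5406
Hypotenuse = 2·18.21 = 36.42

Long leg = 18.21√3 = 31.54, Hypotenuse = 36.42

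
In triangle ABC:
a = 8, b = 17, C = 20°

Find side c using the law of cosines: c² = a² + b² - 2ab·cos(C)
c² = 8² + 17² − 2·8·17·cos(20°)
cos(20°) ≈ 0.939693
c² ≈ 64 + 289 − 272·(0.939693) ≈ 353 − 255.596 ≈ 97.4036
c ≈ √97.4036 ≈ 9.86933

c = 9.869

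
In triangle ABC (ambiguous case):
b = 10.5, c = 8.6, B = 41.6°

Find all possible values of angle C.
b/sin(B) = c/sin(C)  ⇒  sin(C) = c·sin(B)/b = 8.6·sin(41.6°)/10.5
sin(41.6°) ≈ 0.663926
sin(C) ≈ 8.6·0.663926/10.5 ≈ 5.70977/10.5 ≈ 0.543787
Candidate 1: C₁ = arcsin(0.543787) ≈ 32.9418°  →  A = 180° − 41.6° − 32.9418° ≈ 105.458° > 0, valid
Candidate 2: C₂ = 180° − C₁ ≈ 147.058°  →  A = 180° − 41.6° − 147.058° ≈ -8.6582° ≤ 0, not a valid triangle

C = 32.94° (one solution)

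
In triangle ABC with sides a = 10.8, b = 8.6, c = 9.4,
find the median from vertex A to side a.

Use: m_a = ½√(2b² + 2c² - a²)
m_a = ½√(2·8.6² + 2·9.4² − 10.8²) = ½√(2·73.96 + 2·88.36 − 116.64) = ½√(147.92 + 176.72 − 116.64) = ½√208
√208 ≈ 14.4222, so m_a ≈ 7.2111

m_a = 7.211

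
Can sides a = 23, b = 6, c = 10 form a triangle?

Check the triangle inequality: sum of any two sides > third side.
a + b vs c: 23 + 6 = 29 > 10  ✓
a + c vs b: 23 + 10 = 33 > 6  ✓
b + c vs a: 6 + 10 = 16 ≤ 23  ✗

No: 6 + 10 = 16 is not > 23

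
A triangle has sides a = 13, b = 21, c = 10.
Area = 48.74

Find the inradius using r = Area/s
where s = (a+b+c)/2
s = (13 + 21 + 10)/2 = 44/2 = 22
r = Area/s = 48.74/22 ≈ 2.21545

r = 2.215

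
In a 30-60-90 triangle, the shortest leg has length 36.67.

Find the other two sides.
In a 30-60-90 triangle the sides are in ratio 1 : √3 : 2 (short leg : long leg : hypotenuse).
Long leg = 36.67·√3 ≈ 36.67·1.73205 ≈ 63.5143
Hypotenuse = 2·36.67 = 73.34

Long leg = 36.67√3 = 63.51, Hypotenuse = 73.34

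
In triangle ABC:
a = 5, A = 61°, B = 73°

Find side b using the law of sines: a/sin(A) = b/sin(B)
a/sin(A) = b/sin(B)  ⇒  b = a·sin(B)/sin(A) = 5·sin(73°)/sin(61°)
sin(73°) ≈ 0.956305, sin(61°) ≈ 0.87462
b ≈ 5·0.956305/0.87462 ≈ 4.78152/0.87462 ≈ 5.46697

b = 5.467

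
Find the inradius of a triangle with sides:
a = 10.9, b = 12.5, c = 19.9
r = Area/s where s is the semi-perimeter.
s = (10.9 + 12.5 + 19.9)/2 = 43.3/2 = 21.65
Area = √(s(s−a)(s−b)(s−c)) = √(21.65·10.75·9.15·1.75) ≈ √3726.71 ≈ 61.0468
r ≈ 61.0468/21.65 ≈ 2.81971

r = 2.82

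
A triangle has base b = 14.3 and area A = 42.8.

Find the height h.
A = ½·b·h  ⇒  h = 2A/b = 2·42.8/14.3 = 85.6/14.3 ≈ 5.98601

h = 5.986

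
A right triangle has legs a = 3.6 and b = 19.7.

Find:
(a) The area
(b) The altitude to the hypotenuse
(a) The legs are perpendicular, so Area = ½·a·b = ½·3.6·19.7 = ½·70.92 = 35.46
(b) Hypotenuse c = √(a² + b²) = √(12.96 + 388.09) = √401.05 ≈ 20.0262
    Area = ½·c·h_c  ⇒  h_c = 2·Area/c = 70.92/20.0262 ≈ 3.54136

Area = 35.46, h_c = 3.541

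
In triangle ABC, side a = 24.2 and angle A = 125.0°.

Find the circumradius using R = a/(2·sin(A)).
R = a/(2·sin(A)) = 24.2/(2·sin(125.0°))
sin(125.0°) ≈ 0.819152
R ≈ 24.2/(2·0.819152) = 24.2/1.6383 ≈ 14.7714

R = 14.77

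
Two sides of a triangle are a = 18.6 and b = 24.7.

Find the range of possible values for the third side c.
Triangle inequality: |a − b| < c < a + b
|a − b| = |18.6 − 24.7| = 6.1
a + b = 18.6 + 24.7 = 43.3

6.1 < c < 43.3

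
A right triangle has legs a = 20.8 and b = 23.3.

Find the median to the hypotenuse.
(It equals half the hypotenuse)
Hypotenuse c = √(a² + b²) = √(432.64 + 542.89) = √975.53 ≈ 31.2335
Median to hypotenuse = c/2 ≈ 31.2335/2 ≈ 15.6167

Median = 15.62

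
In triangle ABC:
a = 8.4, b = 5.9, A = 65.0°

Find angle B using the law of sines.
a/sin(A) = b/sin(B)  ⇒  sin(B) = b·sin(A)/a = 5.9·sin(65.0°)/8.4
sin(65.0°) ≈ 0.906308
sin(B) ≈ 5.9·0.906308/8.4 ≈ 5.34722/8.4 ≈ 0.636573
B = arcsin(0.636573) ≈ 39.5368°
(Since b ≤ a we need B ≤ A, so the obtuse alternative 180° − 39.5368° ≈ 140.463° is rejected.)

B = 39.54°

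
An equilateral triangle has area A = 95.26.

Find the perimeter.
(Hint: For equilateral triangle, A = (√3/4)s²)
A = (√3/4)s²  ⇒  s² = 4A/√3 = 4·95.26/√3 = 381.04/1.73205 ≈ 219.994
s ≈ √219.994 ≈ 14.8322
Perimeter = 3s ≈ 3·14.8322 ≈ 44.4965

Perimeter = 44.5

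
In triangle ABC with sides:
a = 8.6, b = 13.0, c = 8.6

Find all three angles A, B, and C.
Law of cosines for each angle (a² = 73.96, b² = 169, c² = 73.96):
cos(A) = (b² + c² − a²)/(2bc) = (169 + 73.96 − 73.96)/(2·13.0·8.6) = 169/223.6 ≈ 0.755814  ⇒  A ≈ 40.9035°
cos(B) = (a² + c² − b²)/(2ac) = (73.96 + 73.96 − 169)/(2·8.6·8.6) = -21.08/147.92 ≈ -0.142509  ⇒  B ≈ 98.1931°
cos(C) = (a² + b² − c²)/(2ab) = (73.96 + 169 − 73.96)/(2·8.6·13.0) = 169/223.6 ≈ 0.755814  ⇒  C ≈ 40.9035°
Check: A + B + C ≈ 180°

A = 40.9°, B = 98.19°, C = 40.9°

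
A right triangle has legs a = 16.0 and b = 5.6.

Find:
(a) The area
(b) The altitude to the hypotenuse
(a) The legs are perpendicular, so Area = ½·a·b = ½·16.0·5.6 = ½·89.6 = 44.8
(b) Hypotenuse c = √(a² + b²) = √(256 + 31.36) = √287.36 ≈ 16.9517
    Area = ½·c·h_c  ⇒  h_c = 2·Area/c = 89.6/16.9517 ≈ 5.28561

Area = 44.8, h_c = 5.286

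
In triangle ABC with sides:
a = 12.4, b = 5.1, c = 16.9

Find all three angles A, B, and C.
Law of cosines for each angle (a² = 153.76, b² = 26.01, c² = 285.61):
cos(A) = (b² + c² − a²)/(2bc) = (26.01 + 285.61 − 153.76)/(2·5.1·16.9) = 157.86/172.38 ≈ 0.915767  ⇒  A ≈ 23.685°
cos(B) = (a² + c² − b²)/(2ac) = (153.76 + 285.61 − 26.01)/(2·12.4·16.9) = 413.36/419.12 ≈ 0.986257  ⇒  B ≈ 9.50995°
cos(C) = (a² + b² − c²)/(2ab) = (153.76 + 26.01 − 285.61)/(2·12.4·5.1) = -105.84/126.48 ≈ -0.836812  ⇒  C ≈ 146.805°
Check: A + B + C ≈ 180°

A = 23.69°, B = 9.51°, C = 146.8°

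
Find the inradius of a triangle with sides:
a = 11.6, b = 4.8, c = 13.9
r = Area/s where s is the semi-perimeter.
s = (11.6 + 4.8 + 13.9)/2 = 30.3/2 = 15.15
Area = √(s(s−a)(s−b)(s−c)) = √(15.15·3.55·10.35·1.25) ≈ √695.811 ≈ 26.3782
r ≈ 26.3782/15.15 ≈ 1.74114

r = 1.741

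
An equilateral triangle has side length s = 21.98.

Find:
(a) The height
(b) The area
(a) The height splits the triangle into two 30-60-90 halves: h = s·√3/2 = 21.98·1.73205/2 ≈ 38.0705/2 ≈ 19.0352
(b) Area = (√3/4)·s² = (√3/4)·21.98² = (√3/4)·483.1204 ≈ 0.433013·483.1204 ≈ 209.197

Height = 19.04, Area = 209.2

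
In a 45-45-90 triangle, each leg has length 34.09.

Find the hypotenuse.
In a 45-45-90 triangle the sides are in ratio 1 : 1 : √2, so hypotenuse = leg·√2.
Hypotenuse = 34.09·√2 ≈ 34.09·1.41421 ≈ 48.2105

Hypotenuse = 34.09√2 = 48.21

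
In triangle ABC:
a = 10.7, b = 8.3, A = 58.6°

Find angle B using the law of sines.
a/sin(A) = b/sin(B)  ⇒  sin(B) = b·sin(A)/a = 8.3·sin(58.6°)/10.7
sin(58.6°) ≈ 0.853551
sin(B) ≈ 8.3·0.853551/10.7 ≈ 7.08447/10.7 ≈ 0.6621
B = arcsin(0.6621) ≈ 41.4602°
(Since b ≤ a we need B ≤ A, so the obtuse alternative 180° − 41.4602° ≈ 138.54° is rejected.)

B = 41.46°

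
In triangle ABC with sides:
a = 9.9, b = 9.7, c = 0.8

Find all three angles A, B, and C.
Law of cosines for each angle (a² = 98.01, b² = 94.09, c² = 0.64):
cos(A) = (b² + c² − a²)/(2bc) = (94.09 + 0.64 − 98.01)/(2·9.7·0.8) = -3.28/15.52 ≈ -0.21134  ⇒  A ≈ 102.201°
cos(B) = (a² + c² − b²)/(2ac) = (98.01 + 0.64 − 94.09)/(2·9.9·0.8) = 4.56/15.84 ≈ 0.287879  ⇒  B ≈ 73.269°
cos(C) = (a² + b² − c²)/(2ab) = (98.01 + 94.09 − 0.64)/(2·9.9·9.7) = 191.46/192.06 ≈ 0.996876  ⇒  C ≈ 4.5301°
Check: A + B + C ≈ 180°

A = 102.2°, B = 73.27°, C = 4.53°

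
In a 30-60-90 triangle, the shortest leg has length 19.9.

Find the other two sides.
In a 30-60-90 triangle the sides are in ratio 1 : √3 : 2 (short leg : long leg : hypotenuse).
Long leg = 19.9·√3 ≈ 19.9·1.73205 ≈ 34.4678
Hypotenuse = 2·19.9 = 39.8

Long leg = 19.9√3 = 34.47, Hypotenuse = 39.8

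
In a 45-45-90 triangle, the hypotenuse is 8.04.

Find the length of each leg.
In a 45-45-90 triangle hypotenuse = leg·√2, so leg = hypotenuse/√2.
Leg = 8.04/√2 ≈ 8.04/1.41421 ≈ 5.68514

Each leg = 5.685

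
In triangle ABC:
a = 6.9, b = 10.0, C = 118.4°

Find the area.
Two sides and the included angle (SAS): A = ½·a·b·sin(C) = ½·6.9·10.0·sin(118.4°)
sin(118.4°) ≈ 0.879649
A ≈ ½·69·0.879649 = 34.5·0.879649 ≈ 30.3479

Area = 30.35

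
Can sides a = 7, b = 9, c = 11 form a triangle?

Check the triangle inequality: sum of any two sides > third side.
a + b vs c: 7 + 9 = 16 > 11  ✓
a + c vs b: 7 + 11 = 18 > 9  ✓
b + c vs a: 9 + 11 = 20 > 7  ✓

Yes, triangle inequality satisfied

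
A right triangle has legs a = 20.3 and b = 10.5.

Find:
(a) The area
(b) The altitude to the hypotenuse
(a) The legs are perpendicular, so Area = ½·a·b = ½·20.3·10.5 = ½·213.15 = 106.575
(b) Hypotenuse c = √(a² + b²) = √(412.09 + 110.25) = √522.34 ≈ 22.8548
    Area = ½·c·h_c  ⇒  h_c = 2·Area/c = 213.15/22.8548 ≈ 9.32629

Area = 106.575, h_c = 9.326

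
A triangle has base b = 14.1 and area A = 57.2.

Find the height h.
A = ½·b·h  ⇒  h = 2A/b = 2·57.2/14.1 = 114.4/14.1 ≈ 8.11348

h = 8.113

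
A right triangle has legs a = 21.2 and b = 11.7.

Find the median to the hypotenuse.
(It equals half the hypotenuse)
Hypotenuse c = √(a² + b²) = √(449.44 + 136.89) = √586.33 ≈ 24.2143
Median to hypotenuse = c/2 ≈ 24.2143/2 ≈ 12.1071

Median = 12.11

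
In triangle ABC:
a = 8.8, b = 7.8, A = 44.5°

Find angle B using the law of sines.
a/sin(A) = b/sin(B)  ⇒  sin(B) = b·sin(A)/a = 7.8·sin(44.5°)/8.8
sin(44.5°) ≈ 0.700909
sin(B) ≈ 7.8·0.700909/8.8 ≈ 5.46709/8.8 ≈ 0.62126
B = arcsin(0.62126) ≈ 38.4082°
(Since b ≤ a we need B ≤ A, so the obtuse alternative 180° − 38.4082° ≈ 141.592° is rejected.)

B = 38.41°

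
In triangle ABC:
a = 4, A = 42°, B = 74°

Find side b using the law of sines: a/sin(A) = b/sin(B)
a/sin(A) = b/sin(B)  ⇒  b = a·sin(B)/sin(A) = 4·sin(74°)/sin(42°)
sin(74°) ≈ 0.961262, sin(42°) ≈ 0.669131
b ≈ 4·0.961262/0.669131 ≈ 3.84505/0.669131 ≈ 5.74633

b = 5.746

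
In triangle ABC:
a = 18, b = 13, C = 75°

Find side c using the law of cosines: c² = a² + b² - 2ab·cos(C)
c² = 18² + 13² − 2·18·13·cos(75°)
cos(75°) ≈ 0.258819
c² ≈ 324 + 169 − 468·(0.258819) ≈ 493 − 121.127 ≈ 371.873
c ≈ √371.873 ≈ 19.284

c = 19.28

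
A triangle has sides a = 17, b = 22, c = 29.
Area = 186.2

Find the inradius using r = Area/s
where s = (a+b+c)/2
s = (17 + 22 + 29)/2 = 68/2 = 34
r = Area/s = 186.2/34 ≈ 5.47647

r = 5.476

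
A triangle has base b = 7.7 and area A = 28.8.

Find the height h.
A = ½·b·h  ⇒  h = 2A/b = 2·28.8/7.7 = 57.6/7.7 ≈ 7.48052

h = 7.481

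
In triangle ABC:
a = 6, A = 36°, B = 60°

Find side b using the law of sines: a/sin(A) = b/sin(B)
a/sin(A) = b/sin(B)  ⇒  b = a·sin(B)/sin(A) = 6·sin(60°)/sin(36°)
sin(60°) ≈ 0.866025, sin(36°) ≈ 0.587785
b ≈ 6·0.866025/0.587785 ≈ 5.19615/0.587785 ≈ 8.84022

b = 8.84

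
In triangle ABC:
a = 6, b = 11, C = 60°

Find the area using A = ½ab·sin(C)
A = ½·a·b·sin(C) = ½·6·11·sin(60°)
sin(60°) ≈ 0.866025
A ≈ ½·66·0.866025 = 33·0.866025 ≈ 28.5788

Area = 28.58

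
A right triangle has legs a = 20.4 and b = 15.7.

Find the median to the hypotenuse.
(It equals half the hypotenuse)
Hypotenuse c = √(a² + b²) = √(416.16 + 246.49) = √662.65 ≈ 25.742
Median to hypotenuse = c/2 ≈ 25.742/2 ≈ 12.871

Median = 12.87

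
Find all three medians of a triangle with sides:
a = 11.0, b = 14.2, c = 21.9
Median formula: m_a = ½√(2b² + 2c² − a²) (and cyclically). a² = 121, b² = 201.64, c² = 479.61.
m_a = ½√(2·201.64 + 2·479.61 − 121) = ½√1241.5 ≈ ½·35.2349 ≈ 17.6175
m_b = ½√(2·121 + 2·479.61 − 201.64) = ½√999.58 ≈ ½·31.6161 ≈ 15.8081
m_c = ½√(2·121 + 2·201.64 − 479.61) = ½√165.67 ≈ ½·12.8713 ≈ 6.43564

m_a = 17.62, m_b = 15.81, m_c = 6.436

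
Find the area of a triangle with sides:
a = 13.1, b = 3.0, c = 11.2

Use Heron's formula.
s = (13.1 + 3.0 + 11.2)/2 = 27.3/2 = 13.65
s − a = 0.55, s − b = 10.65, s − c = 2.45
s(s−a)(s−b)(s−c) = 13.65·0.55·10.65·2.45 ≈ 195.889
Area = √195.889 ≈ 13.9961

Area = 14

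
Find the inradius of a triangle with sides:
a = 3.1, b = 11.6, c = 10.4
r = Area/s where s is the semi-perimeter.
s = (3.1 + 11.6 + 10.4)/2 = 25.1/2 = 12.55
Area = √(s(s−a)(s−b)(s−c)) = √(12.55·9.45·0.95·2.15) ≈ √242.235 ≈ 15.5639
r ≈ 15.5639/12.55 ≈ 1.24015

r = 1.24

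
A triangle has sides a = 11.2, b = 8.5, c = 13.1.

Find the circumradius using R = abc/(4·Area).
First find the area with Heron's formula.
s = (11.2 + 8.5 + 13.1)/2 = 16.4
Area = √(s(s−a)(s−b)(s−c)) = √(16.4·5.2·7.9·3.3) ≈ √2223.25 ≈ 47.1513
abc = 11.2·8.5·13.1 = 1247.12
R = abc/(4·Area) ≈ 1247.12/(4·47.1513) = 1247.12/188.605 ≈ 6.61232

R = 6.612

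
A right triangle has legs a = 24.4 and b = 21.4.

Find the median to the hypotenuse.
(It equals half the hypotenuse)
Hypotenuse c = √(a² + b²) = √(595.36 + 457.96) = √1053.32 ≈ 32.4549
Median to hypotenuse = c/2 ≈ 32.4549/2 ≈ 16.2274

Median = 16.23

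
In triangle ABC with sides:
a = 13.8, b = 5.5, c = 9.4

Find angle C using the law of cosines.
c² = a² + b² − 2ab·cos(C)  ⇒  cos(C) = (a² + b² − c²)/(2ab)
cos(C) = (13.8² + 5.5² − 9.4²)/(2·13.8·5.5) = (190.44 + 30.25 − 88.36)/151.8 = 132.33/151.8 ≈ 0.871739
C = arccos(0.871739) ≈ 29.3386°

C = 29.34°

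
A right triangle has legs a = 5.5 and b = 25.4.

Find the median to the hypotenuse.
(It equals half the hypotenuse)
Hypotenuse c = √(a² + b²) = √(30.25 + 645.16) = √675.41 ≈ 25.9887
Median to hypotenuse = c/2 ≈ 25.9887/2 ≈ 12.9943

Median = 12.99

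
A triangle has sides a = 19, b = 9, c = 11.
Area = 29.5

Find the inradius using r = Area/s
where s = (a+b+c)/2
s = (19 + 9 + 11)/2 = 39/2 = 19.5
r = Area/s = 29.5/19.5 ≈ 1.51282

r = 1.513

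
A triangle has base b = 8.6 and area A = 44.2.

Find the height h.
A = ½·b·h  ⇒  h = 2A/b = 2·44.2/8.6 = 88.4/8.6 ≈ 10.2791

h = 10.28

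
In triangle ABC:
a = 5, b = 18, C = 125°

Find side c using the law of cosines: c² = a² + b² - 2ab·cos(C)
c² = 5² + 18² − 2·5·18·cos(125°)
cos(125°) ≈ -0.573576
c² ≈ 25 + 324 − 180·(-0.573576) ≈ 349 + 103.244 ≈ 452.244
c ≈ √452.244 ≈ 21.266

c = 21.27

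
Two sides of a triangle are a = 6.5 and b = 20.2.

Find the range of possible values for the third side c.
Triangle inequality: |a − b| < c < a + b
|a − b| = |6.5 − 20.2| = 13.7
a + b = 6.5 + 20.2 = 26.7

13.7 < c < 26.7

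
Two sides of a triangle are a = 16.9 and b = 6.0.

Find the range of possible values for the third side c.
Triangle inequality: |a − b| < c < a + b
|a − b| = |16.9 − 6.0| = 10.9
a + b = 16.9 + 6.0 = 22.9

10.9 < c < 22.9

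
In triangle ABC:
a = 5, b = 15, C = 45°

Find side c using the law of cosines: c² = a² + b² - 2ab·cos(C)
c² = 5² + 15² − 2·5·15·cos(45°)
cos(45°) ≈ 0.707107
c² ≈ 25 + 225 − 150·(0.707107) ≈ 250 − 106.066 ≈ 143.934
c ≈ √143.934 ≈ 11.9972

c = 12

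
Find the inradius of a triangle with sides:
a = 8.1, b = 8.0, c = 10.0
r = Area/s where s is the semi-perimeter.
s = (8.1 + 8.0 + 10.0)/2 = 26.1/2 = 13.05
Area = √(s(s−a)(s−b)(s−c)) = √(13.05·4.95·5.05·3.05) ≈ √994.963 ≈ 31.543
r ≈ 31.543/13.05 ≈ 2.41709

r = 2.417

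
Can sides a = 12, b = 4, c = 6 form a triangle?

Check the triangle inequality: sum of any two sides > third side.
a + b vs c: 12 + 4 = 16 > 6  ✓
a + c vs b: 12 + 6 = 18 > 4  ✓
b + c vs a: 4 + 6 = 10 ≤ 12  ✗

No: 4 + 6 = 10 is not > 12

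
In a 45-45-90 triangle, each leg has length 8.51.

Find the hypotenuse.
In a 45-45-90 triangle the sides are in ratio 1 : 1 : √2, so hypotenuse = leg·√2.
Hypotenuse = 8.51·√2 ≈ 8.51·1.41421 ≈ 12.035

Hypotenuse = 8.51√2 = 12.03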